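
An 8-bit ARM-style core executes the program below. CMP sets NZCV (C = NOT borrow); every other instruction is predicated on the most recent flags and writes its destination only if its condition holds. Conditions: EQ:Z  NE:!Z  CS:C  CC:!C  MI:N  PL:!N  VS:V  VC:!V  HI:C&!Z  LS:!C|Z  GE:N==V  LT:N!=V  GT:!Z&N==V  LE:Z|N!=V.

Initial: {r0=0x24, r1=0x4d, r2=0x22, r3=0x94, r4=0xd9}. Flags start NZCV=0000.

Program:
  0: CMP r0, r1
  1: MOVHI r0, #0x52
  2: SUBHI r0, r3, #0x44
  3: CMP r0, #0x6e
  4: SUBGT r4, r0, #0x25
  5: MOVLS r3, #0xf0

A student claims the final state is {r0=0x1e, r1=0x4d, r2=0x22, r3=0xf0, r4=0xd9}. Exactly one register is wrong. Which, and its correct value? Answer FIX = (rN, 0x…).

0: ✓ CMP  NZCV=1000
1: · MOVHI
2: · SUBHI
3: ✓ CMP  NZCV=1000
4: · SUBGT
5: ✓ MOVLS  r3←0xf0

FIX = (r0, 0x24)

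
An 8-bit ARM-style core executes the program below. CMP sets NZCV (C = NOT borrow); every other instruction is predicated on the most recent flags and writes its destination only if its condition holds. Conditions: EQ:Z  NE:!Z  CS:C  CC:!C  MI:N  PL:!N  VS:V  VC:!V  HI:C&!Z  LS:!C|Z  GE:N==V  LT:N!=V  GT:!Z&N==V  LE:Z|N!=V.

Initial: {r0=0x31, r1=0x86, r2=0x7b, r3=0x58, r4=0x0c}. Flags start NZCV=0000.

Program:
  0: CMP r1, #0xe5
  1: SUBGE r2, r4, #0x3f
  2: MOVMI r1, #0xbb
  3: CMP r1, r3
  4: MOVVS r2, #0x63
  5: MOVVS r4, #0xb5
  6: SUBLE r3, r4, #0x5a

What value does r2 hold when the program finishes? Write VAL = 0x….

VAL = 0x63

[0] flags=1000 → (cmp)
[1] flags=1000 GE?F → skip
[2] flags=1000 MI?T → r1=0xbb
[3] flags=0011 → (cmp)
[4] flags=0011 VS?T → r2=0x63
[5] flags=0011 VS?T → r4=0xb5
[6] flags=0011 LE?T → r3=0x5b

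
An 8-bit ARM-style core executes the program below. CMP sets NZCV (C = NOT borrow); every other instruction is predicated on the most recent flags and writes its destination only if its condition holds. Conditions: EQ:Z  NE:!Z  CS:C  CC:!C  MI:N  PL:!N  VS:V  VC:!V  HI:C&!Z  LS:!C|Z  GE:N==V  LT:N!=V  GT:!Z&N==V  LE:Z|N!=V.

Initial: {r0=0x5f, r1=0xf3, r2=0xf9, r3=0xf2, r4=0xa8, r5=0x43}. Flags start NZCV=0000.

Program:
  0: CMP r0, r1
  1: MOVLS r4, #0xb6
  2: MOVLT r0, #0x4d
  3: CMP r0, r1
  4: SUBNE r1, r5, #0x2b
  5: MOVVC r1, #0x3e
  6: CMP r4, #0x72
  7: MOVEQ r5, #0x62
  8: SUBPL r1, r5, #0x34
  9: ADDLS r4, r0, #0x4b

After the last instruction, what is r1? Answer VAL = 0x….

[0] flags=0000 → (cmp)
[1] flags=0000 LS?T → r4=0xb6
[2] flags=0000 LT?F → skip
[3] flags=0000 → (cmp)
[4] flags=0000 NE?T → r1=0x18
[5] flags=0000 VC?T → r1=0x3e
[6] flags=0011 → (cmp)
[7] flags=0011 EQ?F → skip
[8] flags=0011 PL?T → r1=0x0f
[9] flags=0011 LS?F → skip

VAL = 0x0f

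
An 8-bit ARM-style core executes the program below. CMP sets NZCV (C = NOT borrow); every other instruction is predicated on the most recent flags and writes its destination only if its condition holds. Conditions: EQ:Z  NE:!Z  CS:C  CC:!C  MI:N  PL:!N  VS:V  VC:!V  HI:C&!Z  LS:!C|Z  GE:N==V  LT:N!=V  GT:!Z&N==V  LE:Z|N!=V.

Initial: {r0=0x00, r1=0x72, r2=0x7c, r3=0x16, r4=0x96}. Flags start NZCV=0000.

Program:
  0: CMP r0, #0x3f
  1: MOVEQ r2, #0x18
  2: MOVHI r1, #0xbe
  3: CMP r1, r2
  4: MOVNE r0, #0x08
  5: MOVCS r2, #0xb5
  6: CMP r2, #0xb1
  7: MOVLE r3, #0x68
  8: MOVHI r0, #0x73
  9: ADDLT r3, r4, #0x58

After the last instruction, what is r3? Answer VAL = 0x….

0: ✓ CMP  NZCV=1000
1: · MOVEQ
2: · MOVHI
3: ✓ CMP  NZCV=1000
4: ✓ MOVNE  r0←0x08
5: · MOVCS
6: ✓ CMP  NZCV=1001
7: · MOVLE
8: · MOVHI
9: · ADDLT

VAL = 0x16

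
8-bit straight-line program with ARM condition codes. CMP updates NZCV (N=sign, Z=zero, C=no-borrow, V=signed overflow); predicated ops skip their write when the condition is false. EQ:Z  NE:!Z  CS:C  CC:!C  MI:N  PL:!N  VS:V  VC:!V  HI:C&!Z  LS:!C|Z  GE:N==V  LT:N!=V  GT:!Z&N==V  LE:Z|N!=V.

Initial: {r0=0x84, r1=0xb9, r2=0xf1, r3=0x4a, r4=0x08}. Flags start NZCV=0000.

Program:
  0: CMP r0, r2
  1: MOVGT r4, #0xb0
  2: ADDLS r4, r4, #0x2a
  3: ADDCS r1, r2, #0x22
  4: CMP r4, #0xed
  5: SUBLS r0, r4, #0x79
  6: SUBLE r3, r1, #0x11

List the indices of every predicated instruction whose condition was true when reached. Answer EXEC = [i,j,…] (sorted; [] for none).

EXEC = [2,5]

[0] flags=1000 → (cmp)
[1] flags=1000 GT?F → skip
[2] flags=1000 LS?T → r4=0x32
[3] flags=1000 CS?F → skip
[4] flags=0000 → (cmp)
[5] flags=0000 LS?T → r0=0xb9
[6] flags=0000 LE?F → skip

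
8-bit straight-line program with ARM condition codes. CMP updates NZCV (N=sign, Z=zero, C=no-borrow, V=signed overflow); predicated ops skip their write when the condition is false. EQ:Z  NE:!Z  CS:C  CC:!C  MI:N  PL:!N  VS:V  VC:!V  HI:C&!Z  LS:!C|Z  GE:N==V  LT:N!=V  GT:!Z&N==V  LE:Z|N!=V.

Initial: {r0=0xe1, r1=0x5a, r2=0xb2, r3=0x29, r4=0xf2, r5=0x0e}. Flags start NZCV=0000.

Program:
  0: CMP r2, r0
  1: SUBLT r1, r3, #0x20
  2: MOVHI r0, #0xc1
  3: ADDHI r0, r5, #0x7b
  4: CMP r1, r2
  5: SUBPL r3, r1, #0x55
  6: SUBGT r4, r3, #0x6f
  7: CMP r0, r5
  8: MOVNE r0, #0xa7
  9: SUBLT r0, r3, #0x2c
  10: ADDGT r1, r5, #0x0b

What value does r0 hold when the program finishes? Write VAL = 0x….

VAL = 0x88

[0] flags=1000 → (cmp)
[1] flags=1000 LT?T → r1=0x09
[2] flags=1000 HI?F → skip
[3] flags=1000 HI?F → skip
[4] flags=0000 → (cmp)
[5] flags=0000 PL?T → r3=0xb4
[6] flags=0000 GT?T → r4=0x45
[7] flags=1010 → (cmp)
[8] flags=1010 NE?T → r0=0xa7
[9] flags=1010 LT?T → r0=0x88
[10] flags=1010 GT?F → skip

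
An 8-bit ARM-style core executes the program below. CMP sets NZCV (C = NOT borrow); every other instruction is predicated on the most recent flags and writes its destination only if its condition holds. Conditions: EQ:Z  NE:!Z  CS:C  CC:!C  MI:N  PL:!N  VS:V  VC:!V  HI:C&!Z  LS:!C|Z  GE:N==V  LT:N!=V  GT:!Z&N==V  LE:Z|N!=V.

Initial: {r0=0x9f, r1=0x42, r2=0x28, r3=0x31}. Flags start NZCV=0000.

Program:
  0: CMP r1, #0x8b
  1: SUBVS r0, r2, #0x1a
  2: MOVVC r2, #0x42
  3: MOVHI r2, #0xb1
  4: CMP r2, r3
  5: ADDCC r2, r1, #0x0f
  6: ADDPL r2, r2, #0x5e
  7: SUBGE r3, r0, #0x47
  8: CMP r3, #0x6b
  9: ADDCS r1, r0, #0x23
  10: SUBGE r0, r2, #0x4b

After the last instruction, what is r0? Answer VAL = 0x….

VAL = 0x0e

[0] flags=1001 → (cmp)
[1] flags=1001 VS?T → r0=0x0e
[2] flags=1001 VC?F → skip
[3] flags=1001 HI?F → skip
[4] flags=1000 → (cmp)
[5] flags=1000 CC?T → r2=0x51
[6] flags=1000 PL?F → skip
[7] flags=1000 GE?F → skip
[8] flags=1000 → (cmp)
[9] flags=1000 CS?F → skip
[10] flags=1000 GE?F → skip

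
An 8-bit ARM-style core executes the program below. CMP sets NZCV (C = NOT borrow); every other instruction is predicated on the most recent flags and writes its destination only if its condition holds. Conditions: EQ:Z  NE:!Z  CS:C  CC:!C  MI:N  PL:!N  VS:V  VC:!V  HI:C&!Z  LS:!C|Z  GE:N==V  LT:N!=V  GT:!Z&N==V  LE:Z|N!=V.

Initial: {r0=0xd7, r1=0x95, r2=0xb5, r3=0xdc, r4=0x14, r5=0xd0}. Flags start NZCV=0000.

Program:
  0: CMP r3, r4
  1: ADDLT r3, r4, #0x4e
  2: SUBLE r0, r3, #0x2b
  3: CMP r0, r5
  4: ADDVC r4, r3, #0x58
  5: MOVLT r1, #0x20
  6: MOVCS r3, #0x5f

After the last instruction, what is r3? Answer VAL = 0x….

0: ✓ CMP  NZCV=1010
1: ✓ ADDLT  r3←0x62
2: ✓ SUBLE  r0←0x37
3: ✓ CMP  NZCV=0000
4: ✓ ADDVC  r4←0xba
5: · MOVLT
6: · MOVCS

VAL = 0x62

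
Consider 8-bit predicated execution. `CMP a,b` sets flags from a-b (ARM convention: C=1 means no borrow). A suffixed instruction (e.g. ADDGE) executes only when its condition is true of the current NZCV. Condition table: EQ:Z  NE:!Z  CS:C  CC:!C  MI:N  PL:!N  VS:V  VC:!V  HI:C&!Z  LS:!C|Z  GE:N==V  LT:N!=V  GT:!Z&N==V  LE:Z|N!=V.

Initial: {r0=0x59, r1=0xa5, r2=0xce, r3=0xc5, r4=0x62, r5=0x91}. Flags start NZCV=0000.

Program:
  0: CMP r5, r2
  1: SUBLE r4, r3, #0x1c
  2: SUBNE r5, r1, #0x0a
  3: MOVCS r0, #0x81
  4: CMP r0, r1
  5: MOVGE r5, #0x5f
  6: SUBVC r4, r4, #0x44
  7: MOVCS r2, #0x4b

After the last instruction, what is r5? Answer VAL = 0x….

VAL = 0x5f

[0] flags=1000 → (cmp)
[1] flags=1000 LE?T → r4=0xa9
[2] flags=1000 NE?T → r5=0x9b
[3] flags=1000 CS?F → skip
[4] flags=1001 → (cmp)
[5] flags=1001 GE?T → r5=0x5f
[6] flags=1001 VC?F → skip
[7] flags=1001 CS?F → skip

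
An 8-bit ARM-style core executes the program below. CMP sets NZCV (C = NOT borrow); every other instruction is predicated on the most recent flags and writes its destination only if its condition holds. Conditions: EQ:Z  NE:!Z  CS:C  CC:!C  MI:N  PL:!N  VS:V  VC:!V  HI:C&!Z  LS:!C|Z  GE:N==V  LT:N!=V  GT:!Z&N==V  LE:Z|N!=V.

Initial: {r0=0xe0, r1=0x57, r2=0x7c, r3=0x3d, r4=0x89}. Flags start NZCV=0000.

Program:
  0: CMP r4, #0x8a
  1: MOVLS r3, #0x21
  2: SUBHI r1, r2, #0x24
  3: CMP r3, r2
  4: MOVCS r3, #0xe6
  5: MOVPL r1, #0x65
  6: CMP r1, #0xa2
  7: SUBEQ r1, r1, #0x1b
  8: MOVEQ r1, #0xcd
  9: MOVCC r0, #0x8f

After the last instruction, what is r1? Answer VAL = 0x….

VAL = 0x57

0: ✓ CMP  NZCV=1000
1: ✓ MOVLS  r3←0x21
2: · SUBHI
3: ✓ CMP  NZCV=1000
4: · MOVCS
5: · MOVPL
6: ✓ CMP  NZCV=1001
7: · SUBEQ
8: · MOVEQ
9: ✓ MOVCC  r0←0x8f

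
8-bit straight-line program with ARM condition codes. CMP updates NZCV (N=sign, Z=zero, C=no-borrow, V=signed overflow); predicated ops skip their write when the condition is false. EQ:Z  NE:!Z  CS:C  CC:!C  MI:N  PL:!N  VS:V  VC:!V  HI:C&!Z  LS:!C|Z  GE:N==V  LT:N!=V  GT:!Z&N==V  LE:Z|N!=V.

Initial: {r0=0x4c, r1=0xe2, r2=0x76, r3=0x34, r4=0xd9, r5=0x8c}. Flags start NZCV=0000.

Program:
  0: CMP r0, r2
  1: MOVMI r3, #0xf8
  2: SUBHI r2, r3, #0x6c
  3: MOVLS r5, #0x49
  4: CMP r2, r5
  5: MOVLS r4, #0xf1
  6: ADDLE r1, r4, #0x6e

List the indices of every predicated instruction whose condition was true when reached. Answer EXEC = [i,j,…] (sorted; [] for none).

0: ✓ CMP  NZCV=1000
1: ✓ MOVMI  r3←0xf8
2: · SUBHI
3: ✓ MOVLS  r5←0x49
4: ✓ CMP  NZCV=0010
5: · MOVLS
6: · ADDLE

EXEC = [1,3]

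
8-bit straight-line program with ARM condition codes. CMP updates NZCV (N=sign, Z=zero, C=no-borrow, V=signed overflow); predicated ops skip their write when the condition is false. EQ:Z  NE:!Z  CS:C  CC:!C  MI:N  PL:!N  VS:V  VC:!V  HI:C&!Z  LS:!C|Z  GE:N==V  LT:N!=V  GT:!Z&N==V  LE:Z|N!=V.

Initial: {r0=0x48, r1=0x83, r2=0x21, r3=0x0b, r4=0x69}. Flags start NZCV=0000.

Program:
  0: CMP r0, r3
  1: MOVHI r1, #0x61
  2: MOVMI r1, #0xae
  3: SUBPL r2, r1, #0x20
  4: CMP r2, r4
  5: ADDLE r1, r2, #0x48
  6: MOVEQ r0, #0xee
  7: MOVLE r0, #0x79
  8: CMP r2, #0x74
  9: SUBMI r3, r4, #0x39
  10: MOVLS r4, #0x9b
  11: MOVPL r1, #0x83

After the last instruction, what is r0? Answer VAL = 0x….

VAL = 0x79

[0] flags=0010 → (cmp)
[1] flags=0010 HI?T → r1=0x61
[2] flags=0010 MI?F → skip
[3] flags=0010 PL?T → r2=0x41
[4] flags=1000 → (cmp)
[5] flags=1000 LE?T → r1=0x89
[6] flags=1000 EQ?F → skip
[7] flags=1000 LE?T → r0=0x79
[8] flags=1000 → (cmp)
[9] flags=1000 MI?T → r3=0x30
[10] flags=1000 LS?T → r4=0x9b
[11] flags=1000 PL?F → skip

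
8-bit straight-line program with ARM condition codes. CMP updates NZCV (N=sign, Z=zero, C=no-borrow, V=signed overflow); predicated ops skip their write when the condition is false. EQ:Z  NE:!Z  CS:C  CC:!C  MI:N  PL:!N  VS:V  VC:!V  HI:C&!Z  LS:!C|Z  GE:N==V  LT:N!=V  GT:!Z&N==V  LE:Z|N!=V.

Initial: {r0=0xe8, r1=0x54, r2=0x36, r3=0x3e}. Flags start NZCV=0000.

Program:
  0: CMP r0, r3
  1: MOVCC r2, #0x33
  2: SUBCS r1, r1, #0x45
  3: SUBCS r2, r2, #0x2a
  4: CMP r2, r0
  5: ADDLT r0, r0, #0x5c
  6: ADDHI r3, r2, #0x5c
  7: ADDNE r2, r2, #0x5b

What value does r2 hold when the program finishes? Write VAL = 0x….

[0] flags=1010 → (cmp)
[1] flags=1010 CC?F → skip
[2] flags=1010 CS?T → r1=0x0f
[3] flags=1010 CS?T → r2=0x0c
[4] flags=0000 → (cmp)
[5] flags=0000 LT?F → skip
[6] flags=0000 HI?F → skip
[7] flags=0000 NE?T → r2=0x67

VAL = 0x67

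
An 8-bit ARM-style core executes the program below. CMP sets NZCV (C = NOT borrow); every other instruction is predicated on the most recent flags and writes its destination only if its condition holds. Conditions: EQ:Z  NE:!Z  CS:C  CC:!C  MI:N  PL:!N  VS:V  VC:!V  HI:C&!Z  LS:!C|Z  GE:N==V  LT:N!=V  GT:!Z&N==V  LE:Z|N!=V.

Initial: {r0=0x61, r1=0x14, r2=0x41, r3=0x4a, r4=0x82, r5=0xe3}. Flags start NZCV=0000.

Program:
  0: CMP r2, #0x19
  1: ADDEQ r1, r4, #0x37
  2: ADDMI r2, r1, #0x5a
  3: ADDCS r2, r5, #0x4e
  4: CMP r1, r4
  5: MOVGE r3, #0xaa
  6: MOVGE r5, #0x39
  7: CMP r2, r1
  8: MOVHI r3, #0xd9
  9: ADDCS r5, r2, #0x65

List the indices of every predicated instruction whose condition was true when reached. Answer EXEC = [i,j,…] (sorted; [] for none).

EXEC = [3,5,6,8,9]

[0] flags=0010 → (cmp)
[1] flags=0010 EQ?F → skip
[2] flags=0010 MI?F → skip
[3] flags=0010 CS?T → r2=0x31
[4] flags=1001 → (cmp)
[5] flags=1001 GE?T → r3=0xaa
[6] flags=1001 GE?T → r5=0x39
[7] flags=0010 → (cmp)
[8] flags=0010 HI?T → r3=0xd9
[9] flags=0010 CS?T → r5=0x96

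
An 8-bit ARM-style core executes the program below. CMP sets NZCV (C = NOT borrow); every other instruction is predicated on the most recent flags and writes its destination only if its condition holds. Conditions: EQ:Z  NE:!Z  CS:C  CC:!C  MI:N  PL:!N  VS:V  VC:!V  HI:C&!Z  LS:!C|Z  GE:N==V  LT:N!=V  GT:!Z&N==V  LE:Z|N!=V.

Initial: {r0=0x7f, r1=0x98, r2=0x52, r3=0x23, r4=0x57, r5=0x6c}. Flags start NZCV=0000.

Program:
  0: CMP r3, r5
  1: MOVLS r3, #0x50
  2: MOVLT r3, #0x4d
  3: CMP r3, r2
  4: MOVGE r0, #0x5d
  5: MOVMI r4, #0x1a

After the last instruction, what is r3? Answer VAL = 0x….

VAL = 0x4d

[0] flags=1000 → (cmp)
[1] flags=1000 LS?T → r3=0x50
[2] flags=1000 LT?T → r3=0x4d
[3] flags=1000 → (cmp)
[4] flags=1000 GE?F → skip
[5] flags=1000 MI?T → r4=0x1a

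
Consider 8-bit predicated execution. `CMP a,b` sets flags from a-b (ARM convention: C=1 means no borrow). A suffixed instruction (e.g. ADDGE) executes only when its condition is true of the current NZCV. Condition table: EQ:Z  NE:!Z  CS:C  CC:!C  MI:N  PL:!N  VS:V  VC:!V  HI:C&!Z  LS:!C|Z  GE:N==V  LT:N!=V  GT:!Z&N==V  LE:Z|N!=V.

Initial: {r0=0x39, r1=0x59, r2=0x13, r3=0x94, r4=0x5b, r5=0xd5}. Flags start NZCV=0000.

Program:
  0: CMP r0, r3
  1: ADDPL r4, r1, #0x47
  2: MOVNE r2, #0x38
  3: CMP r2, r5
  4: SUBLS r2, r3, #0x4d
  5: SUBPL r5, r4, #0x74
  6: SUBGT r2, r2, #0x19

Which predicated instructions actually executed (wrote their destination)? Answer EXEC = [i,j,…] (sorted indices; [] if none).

0: ✓ CMP  NZCV=1001
1: · ADDPL
2: ✓ MOVNE  r2←0x38
3: ✓ CMP  NZCV=0000
4: ✓ SUBLS  r2←0x47
5: ✓ SUBPL  r5←0xe7
6: ✓ SUBGT  r2←0x2e

EXEC = [2,4,5,6]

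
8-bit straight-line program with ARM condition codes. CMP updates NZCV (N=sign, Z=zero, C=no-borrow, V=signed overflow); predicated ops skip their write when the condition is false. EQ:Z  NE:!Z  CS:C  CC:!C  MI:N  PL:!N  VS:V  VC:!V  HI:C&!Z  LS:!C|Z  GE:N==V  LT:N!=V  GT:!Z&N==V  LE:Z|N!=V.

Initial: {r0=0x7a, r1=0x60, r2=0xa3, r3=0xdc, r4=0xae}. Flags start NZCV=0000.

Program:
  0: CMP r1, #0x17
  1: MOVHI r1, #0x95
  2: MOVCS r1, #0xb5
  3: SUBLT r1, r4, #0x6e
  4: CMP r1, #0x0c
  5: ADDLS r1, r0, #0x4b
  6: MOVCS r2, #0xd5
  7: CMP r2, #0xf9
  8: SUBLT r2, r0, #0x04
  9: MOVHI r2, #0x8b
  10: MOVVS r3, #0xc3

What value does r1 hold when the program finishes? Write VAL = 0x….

0: ✓ CMP  NZCV=0010
1: ✓ MOVHI  r1←0x95
2: ✓ MOVCS  r1←0xb5
3: · SUBLT
4: ✓ CMP  NZCV=1010
5: · ADDLS
6: ✓ MOVCS  r2←0xd5
7: ✓ CMP  NZCV=1000
8: ✓ SUBLT  r2←0x76
9: · MOVHI
10: · MOVVS

VAL = 0xb5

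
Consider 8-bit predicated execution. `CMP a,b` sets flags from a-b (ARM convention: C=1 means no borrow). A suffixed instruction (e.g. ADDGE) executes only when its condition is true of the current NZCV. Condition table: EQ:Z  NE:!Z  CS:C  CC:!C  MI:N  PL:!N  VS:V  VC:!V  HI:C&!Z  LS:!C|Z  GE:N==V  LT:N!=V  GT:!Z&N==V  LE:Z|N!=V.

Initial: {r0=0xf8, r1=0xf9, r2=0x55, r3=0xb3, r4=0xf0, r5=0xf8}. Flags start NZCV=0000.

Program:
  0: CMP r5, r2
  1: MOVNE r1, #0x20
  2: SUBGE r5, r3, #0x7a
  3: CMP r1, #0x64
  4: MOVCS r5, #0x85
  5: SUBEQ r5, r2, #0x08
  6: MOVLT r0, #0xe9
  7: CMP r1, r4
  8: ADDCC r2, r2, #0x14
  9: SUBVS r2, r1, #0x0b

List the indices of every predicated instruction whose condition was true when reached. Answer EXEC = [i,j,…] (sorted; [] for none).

[0] flags=1010 → (cmp)
[1] flags=1010 NE?T → r1=0x20
[2] flags=1010 GE?F → skip
[3] flags=1000 → (cmp)
[4] flags=1000 CS?F → skip
[5] flags=1000 EQ?F → skip
[6] flags=1000 LT?T → r0=0xe9
[7] flags=0000 → (cmp)
[8] flags=0000 CC?T → r2=0x69
[9] flags=0000 VS?F → skip

EXEC = [1,6,8]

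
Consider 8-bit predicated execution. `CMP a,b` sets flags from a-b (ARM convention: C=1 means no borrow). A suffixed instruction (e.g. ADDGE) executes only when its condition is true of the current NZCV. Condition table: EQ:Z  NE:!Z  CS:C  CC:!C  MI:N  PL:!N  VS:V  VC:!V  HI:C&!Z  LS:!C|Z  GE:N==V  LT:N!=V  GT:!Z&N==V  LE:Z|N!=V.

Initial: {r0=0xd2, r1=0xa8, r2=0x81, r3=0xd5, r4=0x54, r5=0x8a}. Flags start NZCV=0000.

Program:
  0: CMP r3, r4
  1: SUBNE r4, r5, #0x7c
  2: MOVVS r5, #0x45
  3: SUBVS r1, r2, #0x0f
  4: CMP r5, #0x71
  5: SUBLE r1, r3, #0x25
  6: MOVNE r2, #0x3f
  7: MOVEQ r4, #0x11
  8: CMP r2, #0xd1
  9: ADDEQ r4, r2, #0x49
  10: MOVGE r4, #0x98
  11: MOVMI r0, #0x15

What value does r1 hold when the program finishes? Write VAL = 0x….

VAL = 0xb0

0: ✓ CMP  NZCV=1010
1: ✓ SUBNE  r4←0x0e
2: · MOVVS
3: · SUBVS
4: ✓ CMP  NZCV=0011
5: ✓ SUBLE  r1←0xb0
6: ✓ MOVNE  r2←0x3f
7: · MOVEQ
8: ✓ CMP  NZCV=0000
9: · ADDEQ
10: ✓ MOVGE  r4←0x98
11: · MOVMI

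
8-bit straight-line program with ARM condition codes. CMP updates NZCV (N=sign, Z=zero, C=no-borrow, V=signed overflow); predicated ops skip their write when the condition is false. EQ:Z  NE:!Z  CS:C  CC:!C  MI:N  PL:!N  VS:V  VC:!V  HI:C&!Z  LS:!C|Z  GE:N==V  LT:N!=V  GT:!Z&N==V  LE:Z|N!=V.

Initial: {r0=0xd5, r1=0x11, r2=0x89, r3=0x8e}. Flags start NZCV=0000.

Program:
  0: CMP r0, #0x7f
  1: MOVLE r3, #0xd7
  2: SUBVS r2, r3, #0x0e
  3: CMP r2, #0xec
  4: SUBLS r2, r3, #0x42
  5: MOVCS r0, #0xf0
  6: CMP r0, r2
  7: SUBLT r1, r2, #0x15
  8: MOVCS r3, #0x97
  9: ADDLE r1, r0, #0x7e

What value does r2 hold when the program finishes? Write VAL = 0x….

0: ✓ CMP  NZCV=0011
1: ✓ MOVLE  r3←0xd7
2: ✓ SUBVS  r2←0xc9
3: ✓ CMP  NZCV=1000
4: ✓ SUBLS  r2←0x95
5: · MOVCS
6: ✓ CMP  NZCV=0010
7: · SUBLT
8: ✓ MOVCS  r3←0x97
9: · ADDLE

VAL = 0x95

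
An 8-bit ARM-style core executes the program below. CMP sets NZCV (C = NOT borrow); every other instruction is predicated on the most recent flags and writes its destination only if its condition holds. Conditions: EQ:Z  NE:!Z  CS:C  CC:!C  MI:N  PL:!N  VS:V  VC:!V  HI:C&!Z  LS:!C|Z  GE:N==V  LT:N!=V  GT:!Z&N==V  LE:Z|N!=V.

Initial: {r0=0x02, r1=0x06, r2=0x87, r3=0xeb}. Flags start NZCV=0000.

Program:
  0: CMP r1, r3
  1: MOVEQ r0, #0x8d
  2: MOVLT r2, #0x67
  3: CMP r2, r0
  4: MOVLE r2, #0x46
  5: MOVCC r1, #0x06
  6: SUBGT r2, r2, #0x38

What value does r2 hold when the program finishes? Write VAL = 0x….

VAL = 0x46

0: ✓ CMP  NZCV=0000
1: · MOVEQ
2: · MOVLT
3: ✓ CMP  NZCV=1010
4: ✓ MOVLE  r2←0x46
5: · MOVCC
6: · SUBGT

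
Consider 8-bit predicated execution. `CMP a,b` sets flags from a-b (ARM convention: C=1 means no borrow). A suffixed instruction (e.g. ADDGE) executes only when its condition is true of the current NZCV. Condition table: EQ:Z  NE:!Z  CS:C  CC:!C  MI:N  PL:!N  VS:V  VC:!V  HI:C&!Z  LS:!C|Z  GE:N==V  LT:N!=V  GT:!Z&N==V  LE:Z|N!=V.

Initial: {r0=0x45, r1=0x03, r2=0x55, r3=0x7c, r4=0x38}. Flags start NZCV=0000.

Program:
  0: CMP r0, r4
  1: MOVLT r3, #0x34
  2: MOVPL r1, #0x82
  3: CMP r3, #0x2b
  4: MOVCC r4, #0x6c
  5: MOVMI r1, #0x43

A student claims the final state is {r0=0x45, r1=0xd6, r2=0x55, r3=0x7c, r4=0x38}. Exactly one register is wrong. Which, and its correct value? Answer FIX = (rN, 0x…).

0: ✓ CMP  NZCV=0010
1: · MOVLT
2: ✓ MOVPL  r1←0x82
3: ✓ CMP  NZCV=0010
4: · MOVCC
5: · MOVMI

FIX = (r1, 0x82)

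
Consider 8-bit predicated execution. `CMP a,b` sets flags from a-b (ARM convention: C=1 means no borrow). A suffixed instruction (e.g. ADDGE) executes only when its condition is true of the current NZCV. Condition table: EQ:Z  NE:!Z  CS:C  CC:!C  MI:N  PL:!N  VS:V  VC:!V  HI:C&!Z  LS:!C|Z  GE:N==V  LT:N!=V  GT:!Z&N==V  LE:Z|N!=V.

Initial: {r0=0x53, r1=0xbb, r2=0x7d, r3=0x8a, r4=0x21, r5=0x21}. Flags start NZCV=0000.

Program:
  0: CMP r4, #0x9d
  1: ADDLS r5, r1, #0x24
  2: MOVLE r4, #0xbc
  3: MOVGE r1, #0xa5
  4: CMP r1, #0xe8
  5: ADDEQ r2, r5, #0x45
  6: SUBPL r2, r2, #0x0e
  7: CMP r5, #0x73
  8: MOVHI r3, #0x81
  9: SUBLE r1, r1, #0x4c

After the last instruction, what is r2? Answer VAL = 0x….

VAL = 0x7d

0: ✓ CMP  NZCV=1001
1: ✓ ADDLS  r5←0xdf
2: · MOVLE
3: ✓ MOVGE  r1←0xa5
4: ✓ CMP  NZCV=1000
5: · ADDEQ
6: · SUBPL
7: ✓ CMP  NZCV=0011
8: ✓ MOVHI  r3←0x81
9: ✓ SUBLE  r1←0x59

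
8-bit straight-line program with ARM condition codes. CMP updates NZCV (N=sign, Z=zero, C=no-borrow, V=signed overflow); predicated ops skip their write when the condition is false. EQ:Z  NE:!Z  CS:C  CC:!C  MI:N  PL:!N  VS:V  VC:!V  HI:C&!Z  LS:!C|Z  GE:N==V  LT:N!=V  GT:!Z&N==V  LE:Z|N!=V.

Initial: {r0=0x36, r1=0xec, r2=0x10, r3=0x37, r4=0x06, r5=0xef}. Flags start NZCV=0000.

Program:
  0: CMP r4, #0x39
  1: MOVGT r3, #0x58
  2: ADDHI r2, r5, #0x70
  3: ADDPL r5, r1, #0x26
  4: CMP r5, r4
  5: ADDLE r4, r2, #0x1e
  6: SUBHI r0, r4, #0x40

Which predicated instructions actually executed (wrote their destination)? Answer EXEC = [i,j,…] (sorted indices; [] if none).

0: ✓ CMP  NZCV=1000
1: · MOVGT
2: · ADDHI
3: · ADDPL
4: ✓ CMP  NZCV=1010
5: ✓ ADDLE  r4←0x2e
6: ✓ SUBHI  r0←0xee

EXEC = [5,6]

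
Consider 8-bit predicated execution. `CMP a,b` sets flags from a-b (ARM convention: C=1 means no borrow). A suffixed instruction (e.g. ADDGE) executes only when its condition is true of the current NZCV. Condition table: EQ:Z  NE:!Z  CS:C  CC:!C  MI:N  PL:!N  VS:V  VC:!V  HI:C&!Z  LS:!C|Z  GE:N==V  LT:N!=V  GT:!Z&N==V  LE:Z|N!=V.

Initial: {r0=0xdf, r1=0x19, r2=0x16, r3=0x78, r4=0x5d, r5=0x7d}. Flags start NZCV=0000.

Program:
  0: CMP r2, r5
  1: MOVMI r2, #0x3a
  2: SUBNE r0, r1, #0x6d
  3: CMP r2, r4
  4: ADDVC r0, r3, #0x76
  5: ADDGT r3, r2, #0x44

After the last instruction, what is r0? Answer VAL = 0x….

0: ✓ CMP  NZCV=1000
1: ✓ MOVMI  r2←0x3a
2: ✓ SUBNE  r0←0xac
3: ✓ CMP  NZCV=1000
4: ✓ ADDVC  r0←0xee
5: · ADDGT

VAL = 0xee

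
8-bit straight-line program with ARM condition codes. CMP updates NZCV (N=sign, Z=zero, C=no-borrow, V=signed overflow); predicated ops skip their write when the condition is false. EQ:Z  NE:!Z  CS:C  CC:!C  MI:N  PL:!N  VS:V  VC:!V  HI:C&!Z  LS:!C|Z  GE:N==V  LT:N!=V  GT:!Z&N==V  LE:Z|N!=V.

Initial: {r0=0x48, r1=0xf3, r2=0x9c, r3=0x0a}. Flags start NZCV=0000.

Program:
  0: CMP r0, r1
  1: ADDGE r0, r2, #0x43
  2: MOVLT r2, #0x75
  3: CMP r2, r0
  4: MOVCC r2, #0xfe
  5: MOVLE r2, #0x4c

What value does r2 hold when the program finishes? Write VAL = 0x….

0: ✓ CMP  NZCV=0000
1: ✓ ADDGE  r0←0xdf
2: · MOVLT
3: ✓ CMP  NZCV=1000
4: ✓ MOVCC  r2←0xfe
5: ✓ MOVLE  r2←0x4c

VAL = 0x4c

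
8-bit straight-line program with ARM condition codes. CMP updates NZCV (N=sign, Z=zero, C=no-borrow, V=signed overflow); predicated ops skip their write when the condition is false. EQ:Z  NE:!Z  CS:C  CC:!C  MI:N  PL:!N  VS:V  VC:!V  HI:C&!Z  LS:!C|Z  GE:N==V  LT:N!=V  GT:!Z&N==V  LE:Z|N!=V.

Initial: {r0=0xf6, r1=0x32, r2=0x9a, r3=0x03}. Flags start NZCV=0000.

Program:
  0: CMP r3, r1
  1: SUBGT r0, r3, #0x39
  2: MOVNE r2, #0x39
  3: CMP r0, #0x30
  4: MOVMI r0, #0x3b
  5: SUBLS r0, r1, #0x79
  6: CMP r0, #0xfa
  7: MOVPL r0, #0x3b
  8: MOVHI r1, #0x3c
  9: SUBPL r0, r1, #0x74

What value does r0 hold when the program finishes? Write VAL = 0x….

0: ✓ CMP  NZCV=1000
1: · SUBGT
2: ✓ MOVNE  r2←0x39
3: ✓ CMP  NZCV=1010
4: ✓ MOVMI  r0←0x3b
5: · SUBLS
6: ✓ CMP  NZCV=0000
7: ✓ MOVPL  r0←0x3b
8: · MOVHI
9: ✓ SUBPL  r0←0xbe

VAL = 0xbe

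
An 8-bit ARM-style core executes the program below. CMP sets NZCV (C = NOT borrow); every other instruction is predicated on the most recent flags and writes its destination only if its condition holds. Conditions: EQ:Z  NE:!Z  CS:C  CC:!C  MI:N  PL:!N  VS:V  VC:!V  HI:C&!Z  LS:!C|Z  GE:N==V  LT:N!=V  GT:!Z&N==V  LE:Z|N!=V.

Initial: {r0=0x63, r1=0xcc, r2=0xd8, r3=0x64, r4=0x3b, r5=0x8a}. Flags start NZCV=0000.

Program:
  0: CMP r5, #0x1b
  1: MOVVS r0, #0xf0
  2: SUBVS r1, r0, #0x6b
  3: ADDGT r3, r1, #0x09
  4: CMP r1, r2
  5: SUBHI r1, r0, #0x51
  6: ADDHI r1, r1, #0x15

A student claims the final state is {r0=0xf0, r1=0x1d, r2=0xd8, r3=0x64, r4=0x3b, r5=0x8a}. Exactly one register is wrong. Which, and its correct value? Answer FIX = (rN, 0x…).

FIX = (r1, 0x85)

0: ✓ CMP  NZCV=0011
1: ✓ MOVVS  r0←0xf0
2: ✓ SUBVS  r1←0x85
3: · ADDGT
4: ✓ CMP  NZCV=1000
5: · SUBHI
6: · ADDHI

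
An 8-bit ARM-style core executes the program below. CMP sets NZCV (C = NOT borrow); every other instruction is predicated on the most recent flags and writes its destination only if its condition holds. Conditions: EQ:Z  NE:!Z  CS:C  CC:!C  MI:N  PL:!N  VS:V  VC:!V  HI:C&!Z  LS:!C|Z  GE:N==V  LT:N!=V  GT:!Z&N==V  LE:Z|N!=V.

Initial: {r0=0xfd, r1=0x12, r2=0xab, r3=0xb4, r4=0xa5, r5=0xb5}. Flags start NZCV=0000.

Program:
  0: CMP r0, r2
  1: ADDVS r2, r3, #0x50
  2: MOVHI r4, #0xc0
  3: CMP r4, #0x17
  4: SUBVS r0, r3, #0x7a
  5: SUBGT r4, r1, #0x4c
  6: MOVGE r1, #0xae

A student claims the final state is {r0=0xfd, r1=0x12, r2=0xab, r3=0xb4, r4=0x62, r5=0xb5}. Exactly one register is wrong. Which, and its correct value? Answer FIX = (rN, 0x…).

[0] flags=0010 → (cmp)
[1] flags=0010 VS?F → skip
[2] flags=0010 HI?T → r4=0xc0
[3] flags=1010 → (cmp)
[4] flags=1010 VS?F → skip
[5] flags=1010 GT?F → skip
[6] flags=1010 GE?F → skip

FIX = (r4, 0xc0)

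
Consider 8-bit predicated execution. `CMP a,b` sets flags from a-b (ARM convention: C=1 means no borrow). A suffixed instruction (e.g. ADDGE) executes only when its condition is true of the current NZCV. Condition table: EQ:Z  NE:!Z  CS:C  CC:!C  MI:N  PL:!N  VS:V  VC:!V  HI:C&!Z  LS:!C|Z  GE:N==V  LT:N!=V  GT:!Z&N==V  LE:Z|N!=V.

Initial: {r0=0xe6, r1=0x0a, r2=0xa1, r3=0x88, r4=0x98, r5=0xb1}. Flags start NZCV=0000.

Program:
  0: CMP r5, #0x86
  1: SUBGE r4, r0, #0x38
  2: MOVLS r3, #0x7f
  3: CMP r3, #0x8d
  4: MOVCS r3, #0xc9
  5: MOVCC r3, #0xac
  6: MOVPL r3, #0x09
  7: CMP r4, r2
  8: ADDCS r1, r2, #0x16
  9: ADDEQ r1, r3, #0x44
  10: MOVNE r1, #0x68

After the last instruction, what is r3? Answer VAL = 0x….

VAL = 0xac

[0] flags=0010 → (cmp)
[1] flags=0010 GE?T → r4=0xae
[2] flags=0010 LS?F → skip
[3] flags=1000 → (cmp)
[4] flags=1000 CS?F → skip
[5] flags=1000 CC?T → r3=0xac
[6] flags=1000 PL?F → skip
[7] flags=0010 → (cmp)
[8] flags=0010 CS?T → r1=0xb7
[9] flags=0010 EQ?F → skip
[10] flags=0010 NE?T → r1=0x68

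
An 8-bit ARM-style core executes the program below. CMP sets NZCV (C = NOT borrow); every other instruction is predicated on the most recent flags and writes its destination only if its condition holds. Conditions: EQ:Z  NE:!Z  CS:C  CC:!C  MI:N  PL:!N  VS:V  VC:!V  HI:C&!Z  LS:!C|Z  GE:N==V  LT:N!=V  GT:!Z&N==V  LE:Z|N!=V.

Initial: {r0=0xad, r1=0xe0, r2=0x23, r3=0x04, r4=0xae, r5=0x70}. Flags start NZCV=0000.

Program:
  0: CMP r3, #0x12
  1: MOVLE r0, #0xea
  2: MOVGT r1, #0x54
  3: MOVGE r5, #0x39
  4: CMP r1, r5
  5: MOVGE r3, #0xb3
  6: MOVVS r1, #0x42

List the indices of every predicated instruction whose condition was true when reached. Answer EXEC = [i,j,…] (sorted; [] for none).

0: ✓ CMP  NZCV=1000
1: ✓ MOVLE  r0←0xea
2: · MOVGT
3: · MOVGE
4: ✓ CMP  NZCV=0011
5: · MOVGE
6: ✓ MOVVS  r1←0x42

EXEC = [1,6]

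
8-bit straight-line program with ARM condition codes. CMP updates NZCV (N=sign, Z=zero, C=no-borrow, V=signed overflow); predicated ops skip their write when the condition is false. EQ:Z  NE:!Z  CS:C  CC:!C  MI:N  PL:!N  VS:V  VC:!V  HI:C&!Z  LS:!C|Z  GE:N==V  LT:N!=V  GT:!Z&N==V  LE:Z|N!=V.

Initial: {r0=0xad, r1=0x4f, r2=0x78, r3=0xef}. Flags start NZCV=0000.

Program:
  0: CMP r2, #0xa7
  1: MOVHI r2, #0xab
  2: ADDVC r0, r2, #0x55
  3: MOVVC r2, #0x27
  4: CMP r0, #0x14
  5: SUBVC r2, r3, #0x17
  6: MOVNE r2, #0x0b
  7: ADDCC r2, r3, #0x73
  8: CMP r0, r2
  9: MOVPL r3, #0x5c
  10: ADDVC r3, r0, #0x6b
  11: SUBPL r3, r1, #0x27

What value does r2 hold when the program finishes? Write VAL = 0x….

0: ✓ CMP  NZCV=1001
1: · MOVHI
2: · ADDVC
3: · MOVVC
4: ✓ CMP  NZCV=1010
5: ✓ SUBVC  r2←0xd8
6: ✓ MOVNE  r2←0x0b
7: · ADDCC
8: ✓ CMP  NZCV=1010
9: · MOVPL
10: ✓ ADDVC  r3←0x18
11: · SUBPL

VAL = 0x0b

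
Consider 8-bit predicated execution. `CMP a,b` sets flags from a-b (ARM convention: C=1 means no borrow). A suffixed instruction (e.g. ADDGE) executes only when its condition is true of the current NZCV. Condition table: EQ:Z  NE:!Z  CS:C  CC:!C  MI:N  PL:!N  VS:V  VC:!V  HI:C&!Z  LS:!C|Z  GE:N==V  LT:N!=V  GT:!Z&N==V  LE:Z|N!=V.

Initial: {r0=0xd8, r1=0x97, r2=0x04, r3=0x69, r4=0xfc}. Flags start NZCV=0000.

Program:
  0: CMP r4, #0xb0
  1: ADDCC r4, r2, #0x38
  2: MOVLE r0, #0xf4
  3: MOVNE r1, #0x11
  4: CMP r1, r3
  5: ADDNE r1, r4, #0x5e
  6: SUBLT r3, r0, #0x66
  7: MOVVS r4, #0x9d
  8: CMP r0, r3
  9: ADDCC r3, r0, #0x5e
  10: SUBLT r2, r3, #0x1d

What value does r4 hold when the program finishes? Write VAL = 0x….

0: ✓ CMP  NZCV=0010
1: · ADDCC
2: · MOVLE
3: ✓ MOVNE  r1←0x11
4: ✓ CMP  NZCV=1000
5: ✓ ADDNE  r1←0x5a
6: ✓ SUBLT  r3←0x72
7: · MOVVS
8: ✓ CMP  NZCV=0011
9: · ADDCC
10: ✓ SUBLT  r2←0x55

VAL = 0xfc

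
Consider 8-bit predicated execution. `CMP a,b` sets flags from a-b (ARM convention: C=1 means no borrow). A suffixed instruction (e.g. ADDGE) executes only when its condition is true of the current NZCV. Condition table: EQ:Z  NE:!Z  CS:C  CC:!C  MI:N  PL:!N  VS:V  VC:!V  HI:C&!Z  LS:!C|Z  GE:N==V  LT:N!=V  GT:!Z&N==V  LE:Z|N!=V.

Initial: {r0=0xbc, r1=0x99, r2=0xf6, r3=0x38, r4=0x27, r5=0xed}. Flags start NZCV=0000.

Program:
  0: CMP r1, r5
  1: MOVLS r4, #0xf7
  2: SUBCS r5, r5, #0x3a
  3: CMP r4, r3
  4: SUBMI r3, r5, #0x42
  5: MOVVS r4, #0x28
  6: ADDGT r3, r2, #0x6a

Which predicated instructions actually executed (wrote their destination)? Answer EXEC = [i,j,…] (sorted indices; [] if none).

EXEC = [1,4]

0: ✓ CMP  NZCV=1000
1: ✓ MOVLS  r4←0xf7
2: · SUBCS
3: ✓ CMP  NZCV=1010
4: ✓ SUBMI  r3←0xab
5: · MOVVS
6: · ADDGT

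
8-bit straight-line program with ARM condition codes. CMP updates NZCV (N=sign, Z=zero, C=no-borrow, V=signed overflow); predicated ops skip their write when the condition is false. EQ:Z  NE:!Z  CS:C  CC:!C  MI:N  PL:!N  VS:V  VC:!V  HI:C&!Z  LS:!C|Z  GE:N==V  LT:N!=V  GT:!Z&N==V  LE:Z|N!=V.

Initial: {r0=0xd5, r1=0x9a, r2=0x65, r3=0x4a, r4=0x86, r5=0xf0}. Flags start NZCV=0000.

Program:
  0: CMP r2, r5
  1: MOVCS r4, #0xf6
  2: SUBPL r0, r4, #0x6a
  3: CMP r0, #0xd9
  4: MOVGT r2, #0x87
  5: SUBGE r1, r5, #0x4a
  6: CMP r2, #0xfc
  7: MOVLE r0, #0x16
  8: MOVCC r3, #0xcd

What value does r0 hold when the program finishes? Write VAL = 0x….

VAL = 0x16

[0] flags=0000 → (cmp)
[1] flags=0000 CS?F → skip
[2] flags=0000 PL?T → r0=0x1c
[3] flags=0000 → (cmp)
[4] flags=0000 GT?T → r2=0x87
[5] flags=0000 GE?T → r1=0xa6
[6] flags=1000 → (cmp)
[7] flags=1000 LE?T → r0=0x16
[8] flags=1000 CC?T → r3=0xcd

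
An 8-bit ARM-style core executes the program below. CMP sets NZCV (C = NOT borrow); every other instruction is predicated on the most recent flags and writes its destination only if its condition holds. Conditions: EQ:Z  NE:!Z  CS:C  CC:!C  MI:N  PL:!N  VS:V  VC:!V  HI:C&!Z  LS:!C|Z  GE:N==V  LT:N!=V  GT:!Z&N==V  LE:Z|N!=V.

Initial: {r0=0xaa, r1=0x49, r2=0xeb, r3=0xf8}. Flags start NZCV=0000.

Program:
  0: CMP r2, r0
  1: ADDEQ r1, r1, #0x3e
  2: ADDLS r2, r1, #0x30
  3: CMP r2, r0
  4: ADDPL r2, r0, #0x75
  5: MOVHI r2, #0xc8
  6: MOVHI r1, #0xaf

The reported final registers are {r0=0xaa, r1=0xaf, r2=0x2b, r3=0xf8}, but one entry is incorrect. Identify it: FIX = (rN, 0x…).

FIX = (r2, 0xc8)

0: ✓ CMP  NZCV=0010
1: · ADDEQ
2: · ADDLS
3: ✓ CMP  NZCV=0010
4: ✓ ADDPL  r2←0x1f
5: ✓ MOVHI  r2←0xc8
6: ✓ MOVHI  r1←0xaf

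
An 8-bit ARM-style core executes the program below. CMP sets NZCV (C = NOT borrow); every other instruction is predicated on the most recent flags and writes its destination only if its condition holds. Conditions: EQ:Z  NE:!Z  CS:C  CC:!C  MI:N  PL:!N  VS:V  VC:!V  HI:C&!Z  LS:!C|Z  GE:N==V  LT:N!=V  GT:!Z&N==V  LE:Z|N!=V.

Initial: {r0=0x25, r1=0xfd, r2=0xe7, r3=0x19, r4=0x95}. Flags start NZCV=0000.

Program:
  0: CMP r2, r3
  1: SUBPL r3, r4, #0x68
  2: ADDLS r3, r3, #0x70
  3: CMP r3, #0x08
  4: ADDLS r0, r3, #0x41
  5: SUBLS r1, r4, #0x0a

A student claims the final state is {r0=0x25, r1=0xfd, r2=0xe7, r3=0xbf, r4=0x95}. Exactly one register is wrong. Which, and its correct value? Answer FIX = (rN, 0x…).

FIX = (r3, 0x19)

[0] flags=1010 → (cmp)
[1] flags=1010 PL?F → skip
[2] flags=1010 LS?F → skip
[3] flags=0010 → (cmp)
[4] flags=0010 LS?F → skip
[5] flags=0010 LS?F → skip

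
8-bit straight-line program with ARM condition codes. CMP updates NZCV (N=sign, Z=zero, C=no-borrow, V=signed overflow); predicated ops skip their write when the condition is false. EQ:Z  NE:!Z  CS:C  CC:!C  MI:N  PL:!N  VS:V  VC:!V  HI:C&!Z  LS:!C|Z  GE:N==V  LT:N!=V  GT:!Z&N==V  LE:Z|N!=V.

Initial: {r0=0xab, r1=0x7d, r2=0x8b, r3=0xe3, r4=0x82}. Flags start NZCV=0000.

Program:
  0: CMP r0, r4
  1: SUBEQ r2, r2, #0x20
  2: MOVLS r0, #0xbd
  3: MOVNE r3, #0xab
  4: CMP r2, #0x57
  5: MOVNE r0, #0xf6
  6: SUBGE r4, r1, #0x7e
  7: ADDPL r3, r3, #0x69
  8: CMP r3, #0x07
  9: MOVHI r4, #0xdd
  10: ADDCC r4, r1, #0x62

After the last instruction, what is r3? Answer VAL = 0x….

VAL = 0x14

0: ✓ CMP  NZCV=0010
1: · SUBEQ
2: · MOVLS
3: ✓ MOVNE  r3←0xab
4: ✓ CMP  NZCV=0011
5: ✓ MOVNE  r0←0xf6
6: · SUBGE
7: ✓ ADDPL  r3←0x14
8: ✓ CMP  NZCV=0010
9: ✓ MOVHI  r4←0xdd
10: · ADDCC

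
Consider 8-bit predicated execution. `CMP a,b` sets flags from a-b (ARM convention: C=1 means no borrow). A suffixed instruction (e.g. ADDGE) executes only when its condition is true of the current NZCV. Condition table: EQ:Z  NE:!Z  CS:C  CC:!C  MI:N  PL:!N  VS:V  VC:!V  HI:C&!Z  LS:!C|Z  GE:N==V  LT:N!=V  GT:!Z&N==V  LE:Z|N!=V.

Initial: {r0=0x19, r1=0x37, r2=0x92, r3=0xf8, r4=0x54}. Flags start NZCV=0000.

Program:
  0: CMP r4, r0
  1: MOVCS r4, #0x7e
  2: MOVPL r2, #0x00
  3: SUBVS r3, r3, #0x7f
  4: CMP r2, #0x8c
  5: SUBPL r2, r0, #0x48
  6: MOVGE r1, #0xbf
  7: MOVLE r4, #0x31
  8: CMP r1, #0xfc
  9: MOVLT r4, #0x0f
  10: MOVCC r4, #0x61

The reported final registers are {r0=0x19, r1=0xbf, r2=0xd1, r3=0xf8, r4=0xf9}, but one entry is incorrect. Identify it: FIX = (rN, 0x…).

FIX = (r4, 0x61)

0: ✓ CMP  NZCV=0010
1: ✓ MOVCS  r4←0x7e
2: ✓ MOVPL  r2←0x00
3: · SUBVS
4: ✓ CMP  NZCV=0000
5: ✓ SUBPL  r2←0xd1
6: ✓ MOVGE  r1←0xbf
7: · MOVLE
8: ✓ CMP  NZCV=1000
9: ✓ MOVLT  r4←0x0f
10: ✓ MOVCC  r4←0x61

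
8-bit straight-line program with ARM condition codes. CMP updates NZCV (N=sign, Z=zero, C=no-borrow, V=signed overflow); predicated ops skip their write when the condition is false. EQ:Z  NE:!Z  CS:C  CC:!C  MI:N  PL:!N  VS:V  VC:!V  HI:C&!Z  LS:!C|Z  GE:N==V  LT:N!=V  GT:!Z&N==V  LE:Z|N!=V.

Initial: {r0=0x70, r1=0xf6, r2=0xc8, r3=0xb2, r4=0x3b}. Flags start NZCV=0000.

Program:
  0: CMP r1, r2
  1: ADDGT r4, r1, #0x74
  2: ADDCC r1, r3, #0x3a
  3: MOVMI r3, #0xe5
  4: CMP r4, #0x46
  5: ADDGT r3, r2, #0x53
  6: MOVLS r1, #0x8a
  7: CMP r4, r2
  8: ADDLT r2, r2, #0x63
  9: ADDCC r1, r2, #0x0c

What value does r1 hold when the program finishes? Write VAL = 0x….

VAL = 0xd4

0: ✓ CMP  NZCV=0010
1: ✓ ADDGT  r4←0x6a
2: · ADDCC
3: · MOVMI
4: ✓ CMP  NZCV=0010
5: ✓ ADDGT  r3←0x1b
6: · MOVLS
7: ✓ CMP  NZCV=1001
8: · ADDLT
9: ✓ ADDCC  r1←0xd4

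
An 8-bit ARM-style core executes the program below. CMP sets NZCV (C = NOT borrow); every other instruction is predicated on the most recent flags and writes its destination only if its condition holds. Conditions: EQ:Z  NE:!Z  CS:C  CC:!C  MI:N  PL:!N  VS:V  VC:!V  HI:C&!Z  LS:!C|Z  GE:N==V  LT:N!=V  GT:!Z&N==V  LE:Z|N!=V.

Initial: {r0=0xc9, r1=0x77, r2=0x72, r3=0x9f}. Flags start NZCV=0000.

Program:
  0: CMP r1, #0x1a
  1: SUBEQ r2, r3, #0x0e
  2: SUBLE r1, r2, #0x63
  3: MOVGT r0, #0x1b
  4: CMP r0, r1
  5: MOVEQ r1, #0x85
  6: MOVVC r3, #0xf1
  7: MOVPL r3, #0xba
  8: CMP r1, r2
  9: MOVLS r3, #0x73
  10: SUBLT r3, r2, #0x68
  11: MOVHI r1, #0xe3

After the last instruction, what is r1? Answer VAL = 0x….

[0] flags=0010 → (cmp)
[1] flags=0010 EQ?F → skip
[2] flags=0010 LE?F → skip
[3] flags=0010 GT?T → r0=0x1b
[4] flags=1000 → (cmp)
[5] flags=1000 EQ?F → skip
[6] flags=1000 VC?T → r3=0xf1
[7] flags=1000 PL?F → skip
[8] flags=0010 → (cmp)
[9] flags=0010 LS?F → skip
[10] flags=0010 LT?F → skip
[11] flags=0010 HI?T → r1=0xe3

VAL = 0xe3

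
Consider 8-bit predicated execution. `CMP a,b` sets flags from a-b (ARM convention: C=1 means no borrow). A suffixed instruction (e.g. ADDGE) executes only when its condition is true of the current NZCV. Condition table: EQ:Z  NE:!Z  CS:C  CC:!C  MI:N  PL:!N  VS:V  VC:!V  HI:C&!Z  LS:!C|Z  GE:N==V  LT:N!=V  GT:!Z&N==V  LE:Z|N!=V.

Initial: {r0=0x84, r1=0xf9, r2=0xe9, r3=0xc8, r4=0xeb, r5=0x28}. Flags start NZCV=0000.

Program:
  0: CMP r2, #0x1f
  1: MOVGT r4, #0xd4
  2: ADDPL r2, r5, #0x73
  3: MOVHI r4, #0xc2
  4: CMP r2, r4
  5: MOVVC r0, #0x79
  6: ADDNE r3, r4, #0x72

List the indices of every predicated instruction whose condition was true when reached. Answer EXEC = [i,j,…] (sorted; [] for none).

EXEC = [3,5,6]

[0] flags=1010 → (cmp)
[1] flags=1010 GT?F → skip
[2] flags=1010 PL?F → skip
[3] flags=1010 HI?T → r4=0xc2
[4] flags=0010 → (cmp)
[5] flags=0010 VC?T → r0=0x79
[6] flags=0010 NE?T → r3=0x34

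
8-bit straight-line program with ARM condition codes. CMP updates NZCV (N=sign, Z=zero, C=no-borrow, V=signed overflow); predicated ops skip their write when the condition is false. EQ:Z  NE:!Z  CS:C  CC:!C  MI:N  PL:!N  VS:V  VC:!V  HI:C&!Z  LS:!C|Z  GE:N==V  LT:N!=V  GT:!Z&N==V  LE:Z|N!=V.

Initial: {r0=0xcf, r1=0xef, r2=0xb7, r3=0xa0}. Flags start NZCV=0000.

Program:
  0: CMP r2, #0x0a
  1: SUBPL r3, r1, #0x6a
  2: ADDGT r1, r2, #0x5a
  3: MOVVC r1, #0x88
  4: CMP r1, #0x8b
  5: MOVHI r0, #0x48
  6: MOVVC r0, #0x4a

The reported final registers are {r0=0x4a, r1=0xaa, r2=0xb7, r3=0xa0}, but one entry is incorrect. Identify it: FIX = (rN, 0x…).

FIX = (r1, 0x88)

[0] flags=1010 → (cmp)
[1] flags=1010 PL?F → skip
[2] flags=1010 GT?F → skip
[3] flags=1010 VC?T → r1=0x88
[4] flags=1000 → (cmp)
[5] flags=1000 HI?F → skip
[6] flags=1000 VC?T → r0=0x4a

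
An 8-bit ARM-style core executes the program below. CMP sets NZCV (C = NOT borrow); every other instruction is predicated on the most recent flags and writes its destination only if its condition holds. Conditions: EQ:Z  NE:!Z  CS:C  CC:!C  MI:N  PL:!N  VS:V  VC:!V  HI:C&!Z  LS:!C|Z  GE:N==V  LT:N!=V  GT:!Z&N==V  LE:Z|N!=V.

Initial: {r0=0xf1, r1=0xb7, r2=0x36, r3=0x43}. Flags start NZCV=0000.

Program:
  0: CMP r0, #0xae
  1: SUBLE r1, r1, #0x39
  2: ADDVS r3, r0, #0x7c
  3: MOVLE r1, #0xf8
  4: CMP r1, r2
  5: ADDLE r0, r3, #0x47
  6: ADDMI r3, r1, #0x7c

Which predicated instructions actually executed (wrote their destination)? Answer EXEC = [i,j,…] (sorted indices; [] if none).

0: ✓ CMP  NZCV=0010
1: · SUBLE
2: · ADDVS
3: · MOVLE
4: ✓ CMP  NZCV=1010
5: ✓ ADDLE  r0←0x8a
6: ✓ ADDMI  r3←0x33

EXEC = [5,6]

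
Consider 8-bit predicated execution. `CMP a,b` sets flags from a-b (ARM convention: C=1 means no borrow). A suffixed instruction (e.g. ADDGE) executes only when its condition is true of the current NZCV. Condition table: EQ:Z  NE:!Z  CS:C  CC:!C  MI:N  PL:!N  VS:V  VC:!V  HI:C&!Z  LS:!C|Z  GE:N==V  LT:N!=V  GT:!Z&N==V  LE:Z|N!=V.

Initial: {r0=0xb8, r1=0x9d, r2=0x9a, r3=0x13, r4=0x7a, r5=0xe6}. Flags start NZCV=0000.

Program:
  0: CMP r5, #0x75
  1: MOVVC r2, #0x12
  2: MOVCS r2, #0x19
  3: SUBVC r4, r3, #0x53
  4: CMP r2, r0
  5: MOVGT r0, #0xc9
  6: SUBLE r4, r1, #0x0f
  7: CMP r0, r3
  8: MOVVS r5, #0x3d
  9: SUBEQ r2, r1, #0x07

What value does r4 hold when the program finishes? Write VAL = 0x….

[0] flags=0011 → (cmp)
[1] flags=0011 VC?F → skip
[2] flags=0011 CS?T → r2=0x19
[3] flags=0011 VC?F → skip
[4] flags=0000 → (cmp)
[5] flags=0000 GT?T → r0=0xc9
[6] flags=0000 LE?F → skip
[7] flags=1010 → (cmp)
[8] flags=1010 VS?F → skip
[9] flags=1010 EQ?F → skip

VAL = 0x7a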